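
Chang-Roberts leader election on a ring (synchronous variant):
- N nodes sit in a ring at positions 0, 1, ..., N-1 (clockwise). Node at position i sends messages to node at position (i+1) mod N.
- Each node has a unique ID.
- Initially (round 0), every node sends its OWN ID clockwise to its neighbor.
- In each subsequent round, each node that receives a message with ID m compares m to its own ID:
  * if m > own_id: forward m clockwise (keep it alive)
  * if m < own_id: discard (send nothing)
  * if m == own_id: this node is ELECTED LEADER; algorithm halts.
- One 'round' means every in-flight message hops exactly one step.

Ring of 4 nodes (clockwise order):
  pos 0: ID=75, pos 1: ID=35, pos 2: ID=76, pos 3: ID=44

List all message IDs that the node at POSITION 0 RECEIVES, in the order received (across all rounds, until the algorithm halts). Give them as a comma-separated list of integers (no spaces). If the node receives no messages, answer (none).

Round 1: pos1(id35) recv 75: fwd; pos2(id76) recv 35: drop; pos3(id44) recv 76: fwd; pos0(id75) recv 44: drop
Round 2: pos2(id76) recv 75: drop; pos0(id75) recv 76: fwd
Round 3: pos1(id35) recv 76: fwd
Round 4: pos2(id76) recv 76: ELECTED

Answer: 44,76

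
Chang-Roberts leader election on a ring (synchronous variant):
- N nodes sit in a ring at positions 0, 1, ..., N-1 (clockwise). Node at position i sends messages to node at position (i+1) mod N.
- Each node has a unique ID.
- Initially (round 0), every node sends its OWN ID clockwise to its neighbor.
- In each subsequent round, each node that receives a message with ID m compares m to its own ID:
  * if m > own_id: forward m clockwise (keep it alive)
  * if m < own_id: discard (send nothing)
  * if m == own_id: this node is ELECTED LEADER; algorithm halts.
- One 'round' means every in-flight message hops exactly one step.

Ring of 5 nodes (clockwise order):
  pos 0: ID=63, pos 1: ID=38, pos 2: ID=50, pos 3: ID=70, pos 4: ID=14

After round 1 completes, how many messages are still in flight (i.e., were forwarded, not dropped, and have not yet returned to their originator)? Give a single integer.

Answer: 2

Derivation:
Round 1: pos1(id38) recv 63: fwd; pos2(id50) recv 38: drop; pos3(id70) recv 50: drop; pos4(id14) recv 70: fwd; pos0(id63) recv 14: drop
After round 1: 2 messages still in flight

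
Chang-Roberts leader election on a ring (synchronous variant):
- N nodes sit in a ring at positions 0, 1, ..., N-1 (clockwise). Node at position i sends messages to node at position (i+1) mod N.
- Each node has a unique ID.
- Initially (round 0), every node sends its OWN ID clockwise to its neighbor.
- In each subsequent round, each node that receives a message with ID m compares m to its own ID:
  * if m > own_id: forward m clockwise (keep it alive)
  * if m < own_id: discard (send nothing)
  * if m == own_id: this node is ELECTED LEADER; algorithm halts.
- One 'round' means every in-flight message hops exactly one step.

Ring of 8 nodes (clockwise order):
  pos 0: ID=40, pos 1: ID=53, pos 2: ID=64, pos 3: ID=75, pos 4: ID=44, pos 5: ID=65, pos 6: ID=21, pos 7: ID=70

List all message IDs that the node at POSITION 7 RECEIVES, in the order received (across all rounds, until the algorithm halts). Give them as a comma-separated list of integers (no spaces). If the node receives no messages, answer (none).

Answer: 21,65,75

Derivation:
Round 1: pos1(id53) recv 40: drop; pos2(id64) recv 53: drop; pos3(id75) recv 64: drop; pos4(id44) recv 75: fwd; pos5(id65) recv 44: drop; pos6(id21) recv 65: fwd; pos7(id70) recv 21: drop; pos0(id40) recv 70: fwd
Round 2: pos5(id65) recv 75: fwd; pos7(id70) recv 65: drop; pos1(id53) recv 70: fwd
Round 3: pos6(id21) recv 75: fwd; pos2(id64) recv 70: fwd
Round 4: pos7(id70) recv 75: fwd; pos3(id75) recv 70: drop
Round 5: pos0(id40) recv 75: fwd
Round 6: pos1(id53) recv 75: fwd
Round 7: pos2(id64) recv 75: fwd
Round 8: pos3(id75) recv 75: ELECTED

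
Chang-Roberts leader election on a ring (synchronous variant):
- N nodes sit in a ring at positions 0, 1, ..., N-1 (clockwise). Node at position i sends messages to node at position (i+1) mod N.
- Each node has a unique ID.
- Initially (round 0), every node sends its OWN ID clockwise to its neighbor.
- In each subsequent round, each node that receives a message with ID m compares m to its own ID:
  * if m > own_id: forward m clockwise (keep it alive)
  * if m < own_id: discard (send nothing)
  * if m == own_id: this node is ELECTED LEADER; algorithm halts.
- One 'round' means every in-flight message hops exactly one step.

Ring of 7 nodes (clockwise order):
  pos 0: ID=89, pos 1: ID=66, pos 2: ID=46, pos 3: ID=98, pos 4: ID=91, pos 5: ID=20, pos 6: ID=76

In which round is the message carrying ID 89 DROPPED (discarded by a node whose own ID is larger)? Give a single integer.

Answer: 3

Derivation:
Round 1: pos1(id66) recv 89: fwd; pos2(id46) recv 66: fwd; pos3(id98) recv 46: drop; pos4(id91) recv 98: fwd; pos5(id20) recv 91: fwd; pos6(id76) recv 20: drop; pos0(id89) recv 76: drop
Round 2: pos2(id46) recv 89: fwd; pos3(id98) recv 66: drop; pos5(id20) recv 98: fwd; pos6(id76) recv 91: fwd
Round 3: pos3(id98) recv 89: drop; pos6(id76) recv 98: fwd; pos0(id89) recv 91: fwd
Round 4: pos0(id89) recv 98: fwd; pos1(id66) recv 91: fwd
Round 5: pos1(id66) recv 98: fwd; pos2(id46) recv 91: fwd
Round 6: pos2(id46) recv 98: fwd; pos3(id98) recv 91: drop
Round 7: pos3(id98) recv 98: ELECTED
Message ID 89 originates at pos 0; dropped at pos 3 in round 3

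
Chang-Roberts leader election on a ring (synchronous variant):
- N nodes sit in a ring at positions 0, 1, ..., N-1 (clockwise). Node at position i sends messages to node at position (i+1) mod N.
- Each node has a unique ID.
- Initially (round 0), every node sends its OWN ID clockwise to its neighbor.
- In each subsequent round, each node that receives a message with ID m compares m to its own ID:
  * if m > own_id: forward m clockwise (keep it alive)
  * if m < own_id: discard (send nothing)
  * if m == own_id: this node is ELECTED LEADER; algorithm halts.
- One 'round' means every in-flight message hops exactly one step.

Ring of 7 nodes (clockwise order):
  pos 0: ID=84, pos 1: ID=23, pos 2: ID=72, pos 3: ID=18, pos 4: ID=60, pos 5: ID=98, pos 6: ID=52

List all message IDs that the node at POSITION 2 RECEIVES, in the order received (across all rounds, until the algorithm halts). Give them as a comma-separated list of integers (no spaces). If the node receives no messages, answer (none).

Answer: 23,84,98

Derivation:
Round 1: pos1(id23) recv 84: fwd; pos2(id72) recv 23: drop; pos3(id18) recv 72: fwd; pos4(id60) recv 18: drop; pos5(id98) recv 60: drop; pos6(id52) recv 98: fwd; pos0(id84) recv 52: drop
Round 2: pos2(id72) recv 84: fwd; pos4(id60) recv 72: fwd; pos0(id84) recv 98: fwd
Round 3: pos3(id18) recv 84: fwd; pos5(id98) recv 72: drop; pos1(id23) recv 98: fwd
Round 4: pos4(id60) recv 84: fwd; pos2(id72) recv 98: fwd
Round 5: pos5(id98) recv 84: drop; pos3(id18) recv 98: fwd
Round 6: pos4(id60) recv 98: fwd
Round 7: pos5(id98) recv 98: ELECTED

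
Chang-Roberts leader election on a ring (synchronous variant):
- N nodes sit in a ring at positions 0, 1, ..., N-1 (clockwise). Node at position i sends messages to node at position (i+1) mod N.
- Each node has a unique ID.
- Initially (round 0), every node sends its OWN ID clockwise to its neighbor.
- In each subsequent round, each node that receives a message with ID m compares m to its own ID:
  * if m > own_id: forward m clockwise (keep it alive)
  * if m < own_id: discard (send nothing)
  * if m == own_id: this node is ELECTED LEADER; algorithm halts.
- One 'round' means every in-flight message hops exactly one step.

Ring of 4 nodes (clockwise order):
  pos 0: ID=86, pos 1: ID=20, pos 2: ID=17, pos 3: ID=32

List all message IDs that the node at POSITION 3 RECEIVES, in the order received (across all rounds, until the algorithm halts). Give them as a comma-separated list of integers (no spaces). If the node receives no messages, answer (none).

Answer: 17,20,86

Derivation:
Round 1: pos1(id20) recv 86: fwd; pos2(id17) recv 20: fwd; pos3(id32) recv 17: drop; pos0(id86) recv 32: drop
Round 2: pos2(id17) recv 86: fwd; pos3(id32) recv 20: drop
Round 3: pos3(id32) recv 86: fwd
Round 4: pos0(id86) recv 86: ELECTED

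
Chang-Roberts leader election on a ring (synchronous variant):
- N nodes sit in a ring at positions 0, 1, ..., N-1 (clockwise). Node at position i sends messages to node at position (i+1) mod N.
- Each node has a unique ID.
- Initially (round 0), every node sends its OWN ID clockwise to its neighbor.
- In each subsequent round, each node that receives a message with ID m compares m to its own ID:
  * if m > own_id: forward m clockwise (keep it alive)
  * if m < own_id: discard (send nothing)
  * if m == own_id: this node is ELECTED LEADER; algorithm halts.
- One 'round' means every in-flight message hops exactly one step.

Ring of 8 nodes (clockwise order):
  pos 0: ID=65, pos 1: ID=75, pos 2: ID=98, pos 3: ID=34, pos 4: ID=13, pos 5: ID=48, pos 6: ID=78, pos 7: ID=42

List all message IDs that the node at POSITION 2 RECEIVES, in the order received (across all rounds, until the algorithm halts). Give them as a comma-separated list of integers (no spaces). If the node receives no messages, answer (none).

Answer: 75,78,98

Derivation:
Round 1: pos1(id75) recv 65: drop; pos2(id98) recv 75: drop; pos3(id34) recv 98: fwd; pos4(id13) recv 34: fwd; pos5(id48) recv 13: drop; pos6(id78) recv 48: drop; pos7(id42) recv 78: fwd; pos0(id65) recv 42: drop
Round 2: pos4(id13) recv 98: fwd; pos5(id48) recv 34: drop; pos0(id65) recv 78: fwd
Round 3: pos5(id48) recv 98: fwd; pos1(id75) recv 78: fwd
Round 4: pos6(id78) recv 98: fwd; pos2(id98) recv 78: drop
Round 5: pos7(id42) recv 98: fwd
Round 6: pos0(id65) recv 98: fwd
Round 7: pos1(id75) recv 98: fwd
Round 8: pos2(id98) recv 98: ELECTED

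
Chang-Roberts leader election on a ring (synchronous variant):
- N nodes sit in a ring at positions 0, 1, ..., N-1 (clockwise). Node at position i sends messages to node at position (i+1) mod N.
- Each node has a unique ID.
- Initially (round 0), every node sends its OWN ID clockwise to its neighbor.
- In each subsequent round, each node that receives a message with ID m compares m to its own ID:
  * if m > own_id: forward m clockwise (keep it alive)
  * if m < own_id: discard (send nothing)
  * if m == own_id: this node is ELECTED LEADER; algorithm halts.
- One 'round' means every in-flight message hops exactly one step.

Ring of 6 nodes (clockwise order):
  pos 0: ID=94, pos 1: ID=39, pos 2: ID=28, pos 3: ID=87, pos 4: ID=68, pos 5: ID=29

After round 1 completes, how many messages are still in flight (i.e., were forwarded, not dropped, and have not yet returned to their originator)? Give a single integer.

Round 1: pos1(id39) recv 94: fwd; pos2(id28) recv 39: fwd; pos3(id87) recv 28: drop; pos4(id68) recv 87: fwd; pos5(id29) recv 68: fwd; pos0(id94) recv 29: drop
After round 1: 4 messages still in flight

Answer: 4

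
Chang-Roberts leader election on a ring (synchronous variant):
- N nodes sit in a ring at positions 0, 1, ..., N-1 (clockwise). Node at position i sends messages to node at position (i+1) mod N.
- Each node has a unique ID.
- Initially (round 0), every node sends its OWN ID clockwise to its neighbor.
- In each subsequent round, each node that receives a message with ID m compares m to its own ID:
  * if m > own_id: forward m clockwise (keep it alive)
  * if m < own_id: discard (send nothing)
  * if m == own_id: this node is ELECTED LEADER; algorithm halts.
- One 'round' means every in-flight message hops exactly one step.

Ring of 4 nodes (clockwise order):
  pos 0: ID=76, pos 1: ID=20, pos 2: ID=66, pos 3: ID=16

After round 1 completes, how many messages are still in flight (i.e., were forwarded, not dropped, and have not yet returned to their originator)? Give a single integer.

Answer: 2

Derivation:
Round 1: pos1(id20) recv 76: fwd; pos2(id66) recv 20: drop; pos3(id16) recv 66: fwd; pos0(id76) recv 16: drop
After round 1: 2 messages still in flight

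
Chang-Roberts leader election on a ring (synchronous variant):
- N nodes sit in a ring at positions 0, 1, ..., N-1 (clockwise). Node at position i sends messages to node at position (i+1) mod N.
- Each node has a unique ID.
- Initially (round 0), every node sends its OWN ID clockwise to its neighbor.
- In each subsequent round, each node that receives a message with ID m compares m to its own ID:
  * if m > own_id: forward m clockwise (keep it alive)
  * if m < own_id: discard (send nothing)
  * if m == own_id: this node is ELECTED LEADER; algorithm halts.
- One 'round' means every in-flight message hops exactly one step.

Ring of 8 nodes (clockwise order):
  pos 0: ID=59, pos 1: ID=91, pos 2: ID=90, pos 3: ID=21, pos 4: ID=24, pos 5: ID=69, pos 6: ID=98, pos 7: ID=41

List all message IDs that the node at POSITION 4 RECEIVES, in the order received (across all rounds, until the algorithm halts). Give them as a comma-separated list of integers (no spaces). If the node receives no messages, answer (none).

Answer: 21,90,91,98

Derivation:
Round 1: pos1(id91) recv 59: drop; pos2(id90) recv 91: fwd; pos3(id21) recv 90: fwd; pos4(id24) recv 21: drop; pos5(id69) recv 24: drop; pos6(id98) recv 69: drop; pos7(id41) recv 98: fwd; pos0(id59) recv 41: drop
Round 2: pos3(id21) recv 91: fwd; pos4(id24) recv 90: fwd; pos0(id59) recv 98: fwd
Round 3: pos4(id24) recv 91: fwd; pos5(id69) recv 90: fwd; pos1(id91) recv 98: fwd
Round 4: pos5(id69) recv 91: fwd; pos6(id98) recv 90: drop; pos2(id90) recv 98: fwd
Round 5: pos6(id98) recv 91: drop; pos3(id21) recv 98: fwd
Round 6: pos4(id24) recv 98: fwd
Round 7: pos5(id69) recv 98: fwd
Round 8: pos6(id98) recv 98: ELECTED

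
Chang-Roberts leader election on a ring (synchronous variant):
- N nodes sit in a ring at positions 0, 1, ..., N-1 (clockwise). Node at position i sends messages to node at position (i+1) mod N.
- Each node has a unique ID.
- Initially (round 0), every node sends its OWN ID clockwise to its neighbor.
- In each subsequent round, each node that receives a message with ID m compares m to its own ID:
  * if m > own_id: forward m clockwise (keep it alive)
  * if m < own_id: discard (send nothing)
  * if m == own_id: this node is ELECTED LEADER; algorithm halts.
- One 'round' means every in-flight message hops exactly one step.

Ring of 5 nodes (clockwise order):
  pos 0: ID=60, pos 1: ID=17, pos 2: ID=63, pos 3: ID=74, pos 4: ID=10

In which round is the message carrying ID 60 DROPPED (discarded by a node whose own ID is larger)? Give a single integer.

Round 1: pos1(id17) recv 60: fwd; pos2(id63) recv 17: drop; pos3(id74) recv 63: drop; pos4(id10) recv 74: fwd; pos0(id60) recv 10: drop
Round 2: pos2(id63) recv 60: drop; pos0(id60) recv 74: fwd
Round 3: pos1(id17) recv 74: fwd
Round 4: pos2(id63) recv 74: fwd
Round 5: pos3(id74) recv 74: ELECTED
Message ID 60 originates at pos 0; dropped at pos 2 in round 2

Answer: 2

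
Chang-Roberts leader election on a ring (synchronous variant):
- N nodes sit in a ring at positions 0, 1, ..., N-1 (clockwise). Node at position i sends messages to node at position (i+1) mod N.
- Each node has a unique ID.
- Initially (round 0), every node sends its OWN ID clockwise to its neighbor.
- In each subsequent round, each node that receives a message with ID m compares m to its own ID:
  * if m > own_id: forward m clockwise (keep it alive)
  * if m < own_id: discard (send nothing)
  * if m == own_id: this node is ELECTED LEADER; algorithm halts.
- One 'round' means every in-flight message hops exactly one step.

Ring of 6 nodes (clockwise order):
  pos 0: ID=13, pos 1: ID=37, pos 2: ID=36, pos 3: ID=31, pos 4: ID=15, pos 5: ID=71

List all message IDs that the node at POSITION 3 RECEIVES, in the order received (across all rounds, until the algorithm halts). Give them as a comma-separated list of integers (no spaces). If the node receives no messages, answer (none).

Round 1: pos1(id37) recv 13: drop; pos2(id36) recv 37: fwd; pos3(id31) recv 36: fwd; pos4(id15) recv 31: fwd; pos5(id71) recv 15: drop; pos0(id13) recv 71: fwd
Round 2: pos3(id31) recv 37: fwd; pos4(id15) recv 36: fwd; pos5(id71) recv 31: drop; pos1(id37) recv 71: fwd
Round 3: pos4(id15) recv 37: fwd; pos5(id71) recv 36: drop; pos2(id36) recv 71: fwd
Round 4: pos5(id71) recv 37: drop; pos3(id31) recv 71: fwd
Round 5: pos4(id15) recv 71: fwd
Round 6: pos5(id71) recv 71: ELECTED

Answer: 36,37,71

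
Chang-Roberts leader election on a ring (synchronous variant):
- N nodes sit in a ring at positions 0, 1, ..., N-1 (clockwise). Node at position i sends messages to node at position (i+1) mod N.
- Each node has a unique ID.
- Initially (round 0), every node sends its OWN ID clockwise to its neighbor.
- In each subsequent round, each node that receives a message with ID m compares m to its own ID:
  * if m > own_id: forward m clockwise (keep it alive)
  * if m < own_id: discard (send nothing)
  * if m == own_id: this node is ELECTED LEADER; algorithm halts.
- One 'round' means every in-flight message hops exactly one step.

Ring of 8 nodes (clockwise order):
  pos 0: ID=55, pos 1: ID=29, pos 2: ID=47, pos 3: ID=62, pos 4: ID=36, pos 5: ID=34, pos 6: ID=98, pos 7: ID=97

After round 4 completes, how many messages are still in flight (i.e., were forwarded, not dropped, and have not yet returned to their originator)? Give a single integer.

Answer: 2

Derivation:
Round 1: pos1(id29) recv 55: fwd; pos2(id47) recv 29: drop; pos3(id62) recv 47: drop; pos4(id36) recv 62: fwd; pos5(id34) recv 36: fwd; pos6(id98) recv 34: drop; pos7(id97) recv 98: fwd; pos0(id55) recv 97: fwd
Round 2: pos2(id47) recv 55: fwd; pos5(id34) recv 62: fwd; pos6(id98) recv 36: drop; pos0(id55) recv 98: fwd; pos1(id29) recv 97: fwd
Round 3: pos3(id62) recv 55: drop; pos6(id98) recv 62: drop; pos1(id29) recv 98: fwd; pos2(id47) recv 97: fwd
Round 4: pos2(id47) recv 98: fwd; pos3(id62) recv 97: fwd
After round 4: 2 messages still in flight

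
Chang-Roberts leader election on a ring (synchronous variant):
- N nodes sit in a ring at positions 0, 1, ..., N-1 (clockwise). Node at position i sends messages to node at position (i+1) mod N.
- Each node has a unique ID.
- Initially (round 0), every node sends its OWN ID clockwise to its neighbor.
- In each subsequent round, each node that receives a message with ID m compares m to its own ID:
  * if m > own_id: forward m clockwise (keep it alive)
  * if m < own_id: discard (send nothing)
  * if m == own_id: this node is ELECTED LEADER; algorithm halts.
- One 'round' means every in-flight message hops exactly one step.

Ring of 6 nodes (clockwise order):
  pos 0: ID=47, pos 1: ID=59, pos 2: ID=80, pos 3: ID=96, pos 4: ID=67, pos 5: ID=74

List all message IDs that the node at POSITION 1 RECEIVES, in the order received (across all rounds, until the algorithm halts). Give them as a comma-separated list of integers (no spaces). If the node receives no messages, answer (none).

Round 1: pos1(id59) recv 47: drop; pos2(id80) recv 59: drop; pos3(id96) recv 80: drop; pos4(id67) recv 96: fwd; pos5(id74) recv 67: drop; pos0(id47) recv 74: fwd
Round 2: pos5(id74) recv 96: fwd; pos1(id59) recv 74: fwd
Round 3: pos0(id47) recv 96: fwd; pos2(id80) recv 74: drop
Round 4: pos1(id59) recv 96: fwd
Round 5: pos2(id80) recv 96: fwd
Round 6: pos3(id96) recv 96: ELECTED

Answer: 47,74,96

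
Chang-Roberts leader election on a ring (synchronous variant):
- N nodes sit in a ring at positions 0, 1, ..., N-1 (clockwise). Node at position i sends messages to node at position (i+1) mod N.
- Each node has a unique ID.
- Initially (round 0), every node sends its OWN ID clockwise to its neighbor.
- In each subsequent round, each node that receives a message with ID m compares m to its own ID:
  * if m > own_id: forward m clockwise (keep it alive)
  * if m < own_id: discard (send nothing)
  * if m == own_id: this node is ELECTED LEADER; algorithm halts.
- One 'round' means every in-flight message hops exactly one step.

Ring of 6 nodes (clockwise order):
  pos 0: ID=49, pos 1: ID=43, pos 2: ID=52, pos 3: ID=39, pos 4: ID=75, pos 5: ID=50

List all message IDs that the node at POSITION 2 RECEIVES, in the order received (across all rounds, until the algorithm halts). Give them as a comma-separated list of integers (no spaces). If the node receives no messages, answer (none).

Answer: 43,49,50,75

Derivation:
Round 1: pos1(id43) recv 49: fwd; pos2(id52) recv 43: drop; pos3(id39) recv 52: fwd; pos4(id75) recv 39: drop; pos5(id50) recv 75: fwd; pos0(id49) recv 50: fwd
Round 2: pos2(id52) recv 49: drop; pos4(id75) recv 52: drop; pos0(id49) recv 75: fwd; pos1(id43) recv 50: fwd
Round 3: pos1(id43) recv 75: fwd; pos2(id52) recv 50: drop
Round 4: pos2(id52) recv 75: fwd
Round 5: pos3(id39) recv 75: fwd
Round 6: pos4(id75) recv 75: ELECTED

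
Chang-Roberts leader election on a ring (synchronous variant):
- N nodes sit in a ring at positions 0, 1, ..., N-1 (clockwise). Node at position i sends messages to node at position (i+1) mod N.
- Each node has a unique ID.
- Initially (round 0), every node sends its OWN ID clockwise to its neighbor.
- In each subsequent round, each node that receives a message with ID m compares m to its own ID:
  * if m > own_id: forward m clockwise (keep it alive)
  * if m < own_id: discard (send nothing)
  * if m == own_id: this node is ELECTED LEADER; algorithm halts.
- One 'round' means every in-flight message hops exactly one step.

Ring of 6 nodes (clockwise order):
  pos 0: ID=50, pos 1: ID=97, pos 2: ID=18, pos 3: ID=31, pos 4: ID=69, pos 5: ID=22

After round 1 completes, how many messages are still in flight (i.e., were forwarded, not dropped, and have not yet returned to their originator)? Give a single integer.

Answer: 2

Derivation:
Round 1: pos1(id97) recv 50: drop; pos2(id18) recv 97: fwd; pos3(id31) recv 18: drop; pos4(id69) recv 31: drop; pos5(id22) recv 69: fwd; pos0(id50) recv 22: drop
After round 1: 2 messages still in flight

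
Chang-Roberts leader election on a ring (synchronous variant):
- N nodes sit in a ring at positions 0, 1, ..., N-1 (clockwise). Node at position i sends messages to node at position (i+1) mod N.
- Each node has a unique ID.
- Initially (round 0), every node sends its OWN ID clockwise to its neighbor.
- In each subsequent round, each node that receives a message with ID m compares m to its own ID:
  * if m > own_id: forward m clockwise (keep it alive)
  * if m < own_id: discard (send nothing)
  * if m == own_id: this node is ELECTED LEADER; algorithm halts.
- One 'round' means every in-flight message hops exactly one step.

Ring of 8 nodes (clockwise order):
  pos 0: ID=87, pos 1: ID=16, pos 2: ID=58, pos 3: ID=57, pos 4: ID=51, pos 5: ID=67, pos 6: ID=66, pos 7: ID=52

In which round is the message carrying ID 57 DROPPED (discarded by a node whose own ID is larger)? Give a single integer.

Round 1: pos1(id16) recv 87: fwd; pos2(id58) recv 16: drop; pos3(id57) recv 58: fwd; pos4(id51) recv 57: fwd; pos5(id67) recv 51: drop; pos6(id66) recv 67: fwd; pos7(id52) recv 66: fwd; pos0(id87) recv 52: drop
Round 2: pos2(id58) recv 87: fwd; pos4(id51) recv 58: fwd; pos5(id67) recv 57: drop; pos7(id52) recv 67: fwd; pos0(id87) recv 66: drop
Round 3: pos3(id57) recv 87: fwd; pos5(id67) recv 58: drop; pos0(id87) recv 67: drop
Round 4: pos4(id51) recv 87: fwd
Round 5: pos5(id67) recv 87: fwd
Round 6: pos6(id66) recv 87: fwd
Round 7: pos7(id52) recv 87: fwd
Round 8: pos0(id87) recv 87: ELECTED
Message ID 57 originates at pos 3; dropped at pos 5 in round 2

Answer: 2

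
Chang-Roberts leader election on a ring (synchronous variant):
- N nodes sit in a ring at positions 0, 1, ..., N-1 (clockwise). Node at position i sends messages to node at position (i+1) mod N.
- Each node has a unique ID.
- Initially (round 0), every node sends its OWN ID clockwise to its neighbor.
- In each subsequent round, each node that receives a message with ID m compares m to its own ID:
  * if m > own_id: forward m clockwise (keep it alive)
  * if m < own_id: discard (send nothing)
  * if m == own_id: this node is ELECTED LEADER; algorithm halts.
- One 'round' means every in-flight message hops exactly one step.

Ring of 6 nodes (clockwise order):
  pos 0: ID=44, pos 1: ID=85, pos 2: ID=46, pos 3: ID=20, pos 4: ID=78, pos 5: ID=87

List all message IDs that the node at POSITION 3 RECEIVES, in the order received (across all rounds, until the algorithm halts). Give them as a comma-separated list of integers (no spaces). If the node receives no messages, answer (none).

Answer: 46,85,87

Derivation:
Round 1: pos1(id85) recv 44: drop; pos2(id46) recv 85: fwd; pos3(id20) recv 46: fwd; pos4(id78) recv 20: drop; pos5(id87) recv 78: drop; pos0(id44) recv 87: fwd
Round 2: pos3(id20) recv 85: fwd; pos4(id78) recv 46: drop; pos1(id85) recv 87: fwd
Round 3: pos4(id78) recv 85: fwd; pos2(id46) recv 87: fwd
Round 4: pos5(id87) recv 85: drop; pos3(id20) recv 87: fwd
Round 5: pos4(id78) recv 87: fwd
Round 6: pos5(id87) recv 87: ELECTED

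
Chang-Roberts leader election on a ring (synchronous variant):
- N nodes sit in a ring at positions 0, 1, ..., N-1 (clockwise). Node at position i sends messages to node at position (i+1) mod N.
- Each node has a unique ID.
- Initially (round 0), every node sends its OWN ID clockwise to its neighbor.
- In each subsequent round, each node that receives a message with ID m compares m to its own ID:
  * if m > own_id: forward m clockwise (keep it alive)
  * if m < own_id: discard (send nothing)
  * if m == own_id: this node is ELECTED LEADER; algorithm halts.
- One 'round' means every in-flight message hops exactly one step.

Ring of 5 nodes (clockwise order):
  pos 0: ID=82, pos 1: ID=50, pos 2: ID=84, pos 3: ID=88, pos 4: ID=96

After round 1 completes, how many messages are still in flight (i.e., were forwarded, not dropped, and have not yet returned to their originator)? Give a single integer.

Answer: 2

Derivation:
Round 1: pos1(id50) recv 82: fwd; pos2(id84) recv 50: drop; pos3(id88) recv 84: drop; pos4(id96) recv 88: drop; pos0(id82) recv 96: fwd
After round 1: 2 messages still in flight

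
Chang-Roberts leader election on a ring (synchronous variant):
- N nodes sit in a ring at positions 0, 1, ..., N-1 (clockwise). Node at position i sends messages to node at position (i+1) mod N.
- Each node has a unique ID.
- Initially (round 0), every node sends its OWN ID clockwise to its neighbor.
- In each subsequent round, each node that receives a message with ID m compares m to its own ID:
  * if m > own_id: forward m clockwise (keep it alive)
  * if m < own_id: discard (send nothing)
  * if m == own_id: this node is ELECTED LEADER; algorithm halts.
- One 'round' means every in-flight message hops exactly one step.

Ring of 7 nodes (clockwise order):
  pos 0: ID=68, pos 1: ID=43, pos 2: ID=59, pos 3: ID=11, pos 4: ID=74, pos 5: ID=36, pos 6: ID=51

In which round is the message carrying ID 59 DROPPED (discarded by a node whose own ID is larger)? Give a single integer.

Round 1: pos1(id43) recv 68: fwd; pos2(id59) recv 43: drop; pos3(id11) recv 59: fwd; pos4(id74) recv 11: drop; pos5(id36) recv 74: fwd; pos6(id51) recv 36: drop; pos0(id68) recv 51: drop
Round 2: pos2(id59) recv 68: fwd; pos4(id74) recv 59: drop; pos6(id51) recv 74: fwd
Round 3: pos3(id11) recv 68: fwd; pos0(id68) recv 74: fwd
Round 4: pos4(id74) recv 68: drop; pos1(id43) recv 74: fwd
Round 5: pos2(id59) recv 74: fwd
Round 6: pos3(id11) recv 74: fwd
Round 7: pos4(id74) recv 74: ELECTED
Message ID 59 originates at pos 2; dropped at pos 4 in round 2

Answer: 2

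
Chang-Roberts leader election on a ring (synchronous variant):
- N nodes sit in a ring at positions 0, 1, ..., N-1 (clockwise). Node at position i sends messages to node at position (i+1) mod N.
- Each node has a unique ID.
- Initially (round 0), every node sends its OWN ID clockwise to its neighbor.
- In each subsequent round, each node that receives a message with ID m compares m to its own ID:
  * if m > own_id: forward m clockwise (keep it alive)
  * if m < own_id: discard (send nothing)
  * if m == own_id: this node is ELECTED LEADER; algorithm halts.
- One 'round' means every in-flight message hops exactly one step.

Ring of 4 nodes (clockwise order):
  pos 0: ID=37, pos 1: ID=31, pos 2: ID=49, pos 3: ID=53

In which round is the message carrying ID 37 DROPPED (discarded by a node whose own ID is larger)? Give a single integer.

Answer: 2

Derivation:
Round 1: pos1(id31) recv 37: fwd; pos2(id49) recv 31: drop; pos3(id53) recv 49: drop; pos0(id37) recv 53: fwd
Round 2: pos2(id49) recv 37: drop; pos1(id31) recv 53: fwd
Round 3: pos2(id49) recv 53: fwd
Round 4: pos3(id53) recv 53: ELECTED
Message ID 37 originates at pos 0; dropped at pos 2 in round 2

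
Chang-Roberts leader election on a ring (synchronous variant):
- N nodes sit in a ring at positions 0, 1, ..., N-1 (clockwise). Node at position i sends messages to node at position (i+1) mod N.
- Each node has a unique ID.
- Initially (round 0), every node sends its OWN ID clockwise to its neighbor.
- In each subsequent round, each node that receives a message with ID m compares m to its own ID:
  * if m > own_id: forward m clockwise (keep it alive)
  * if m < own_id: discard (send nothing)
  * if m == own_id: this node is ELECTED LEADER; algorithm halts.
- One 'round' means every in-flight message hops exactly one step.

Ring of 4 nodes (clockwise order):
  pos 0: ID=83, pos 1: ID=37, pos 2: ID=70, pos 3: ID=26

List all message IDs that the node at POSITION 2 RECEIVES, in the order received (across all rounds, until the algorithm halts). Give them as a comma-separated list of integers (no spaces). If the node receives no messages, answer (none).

Answer: 37,83

Derivation:
Round 1: pos1(id37) recv 83: fwd; pos2(id70) recv 37: drop; pos3(id26) recv 70: fwd; pos0(id83) recv 26: drop
Round 2: pos2(id70) recv 83: fwd; pos0(id83) recv 70: drop
Round 3: pos3(id26) recv 83: fwd
Round 4: pos0(id83) recv 83: ELECTED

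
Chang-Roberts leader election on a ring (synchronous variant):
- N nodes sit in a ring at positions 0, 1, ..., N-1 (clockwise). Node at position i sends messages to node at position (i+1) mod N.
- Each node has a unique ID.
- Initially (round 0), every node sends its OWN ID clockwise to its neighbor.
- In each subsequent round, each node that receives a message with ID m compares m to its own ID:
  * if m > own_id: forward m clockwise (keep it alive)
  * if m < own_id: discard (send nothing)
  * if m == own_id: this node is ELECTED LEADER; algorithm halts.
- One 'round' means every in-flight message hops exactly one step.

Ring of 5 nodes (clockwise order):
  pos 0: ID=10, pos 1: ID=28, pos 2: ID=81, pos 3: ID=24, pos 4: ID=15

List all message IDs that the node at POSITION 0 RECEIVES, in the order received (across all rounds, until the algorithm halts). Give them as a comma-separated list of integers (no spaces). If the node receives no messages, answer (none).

Round 1: pos1(id28) recv 10: drop; pos2(id81) recv 28: drop; pos3(id24) recv 81: fwd; pos4(id15) recv 24: fwd; pos0(id10) recv 15: fwd
Round 2: pos4(id15) recv 81: fwd; pos0(id10) recv 24: fwd; pos1(id28) recv 15: drop
Round 3: pos0(id10) recv 81: fwd; pos1(id28) recv 24: drop
Round 4: pos1(id28) recv 81: fwd
Round 5: pos2(id81) recv 81: ELECTED

Answer: 15,24,81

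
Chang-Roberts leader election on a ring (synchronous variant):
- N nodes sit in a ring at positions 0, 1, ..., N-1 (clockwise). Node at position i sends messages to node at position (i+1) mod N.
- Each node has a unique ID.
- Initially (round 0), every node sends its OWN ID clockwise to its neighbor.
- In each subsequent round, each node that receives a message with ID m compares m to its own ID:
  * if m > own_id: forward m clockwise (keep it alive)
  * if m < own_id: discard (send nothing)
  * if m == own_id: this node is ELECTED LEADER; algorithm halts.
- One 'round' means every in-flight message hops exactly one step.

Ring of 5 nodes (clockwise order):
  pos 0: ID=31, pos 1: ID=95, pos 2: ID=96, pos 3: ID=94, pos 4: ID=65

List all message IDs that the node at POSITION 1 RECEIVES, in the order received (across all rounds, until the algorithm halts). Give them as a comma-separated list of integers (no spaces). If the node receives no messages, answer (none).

Round 1: pos1(id95) recv 31: drop; pos2(id96) recv 95: drop; pos3(id94) recv 96: fwd; pos4(id65) recv 94: fwd; pos0(id31) recv 65: fwd
Round 2: pos4(id65) recv 96: fwd; pos0(id31) recv 94: fwd; pos1(id95) recv 65: drop
Round 3: pos0(id31) recv 96: fwd; pos1(id95) recv 94: drop
Round 4: pos1(id95) recv 96: fwd
Round 5: pos2(id96) recv 96: ELECTED

Answer: 31,65,94,96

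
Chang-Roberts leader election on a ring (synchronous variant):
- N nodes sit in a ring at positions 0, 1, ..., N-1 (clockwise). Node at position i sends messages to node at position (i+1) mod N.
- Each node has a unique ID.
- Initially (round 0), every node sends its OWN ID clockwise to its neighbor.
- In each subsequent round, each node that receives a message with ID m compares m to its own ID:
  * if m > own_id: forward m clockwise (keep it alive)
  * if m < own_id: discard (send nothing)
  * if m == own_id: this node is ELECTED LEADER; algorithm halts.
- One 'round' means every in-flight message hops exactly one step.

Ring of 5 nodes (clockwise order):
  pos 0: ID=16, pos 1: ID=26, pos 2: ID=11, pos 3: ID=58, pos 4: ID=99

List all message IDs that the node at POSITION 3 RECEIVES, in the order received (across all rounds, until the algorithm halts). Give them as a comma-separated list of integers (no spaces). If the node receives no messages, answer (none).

Round 1: pos1(id26) recv 16: drop; pos2(id11) recv 26: fwd; pos3(id58) recv 11: drop; pos4(id99) recv 58: drop; pos0(id16) recv 99: fwd
Round 2: pos3(id58) recv 26: drop; pos1(id26) recv 99: fwd
Round 3: pos2(id11) recv 99: fwd
Round 4: pos3(id58) recv 99: fwd
Round 5: pos4(id99) recv 99: ELECTED

Answer: 11,26,99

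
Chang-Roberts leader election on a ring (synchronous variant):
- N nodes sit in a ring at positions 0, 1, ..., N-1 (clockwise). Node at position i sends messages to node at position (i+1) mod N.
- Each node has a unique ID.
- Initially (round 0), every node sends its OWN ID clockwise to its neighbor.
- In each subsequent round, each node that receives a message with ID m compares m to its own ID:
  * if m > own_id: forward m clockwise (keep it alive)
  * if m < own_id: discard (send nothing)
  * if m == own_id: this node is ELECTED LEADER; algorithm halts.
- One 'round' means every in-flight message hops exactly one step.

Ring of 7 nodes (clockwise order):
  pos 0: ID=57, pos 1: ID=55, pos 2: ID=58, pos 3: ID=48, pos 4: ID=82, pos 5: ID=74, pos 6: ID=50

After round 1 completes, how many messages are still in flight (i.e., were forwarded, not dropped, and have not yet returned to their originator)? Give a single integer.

Round 1: pos1(id55) recv 57: fwd; pos2(id58) recv 55: drop; pos3(id48) recv 58: fwd; pos4(id82) recv 48: drop; pos5(id74) recv 82: fwd; pos6(id50) recv 74: fwd; pos0(id57) recv 50: drop
After round 1: 4 messages still in flight

Answer: 4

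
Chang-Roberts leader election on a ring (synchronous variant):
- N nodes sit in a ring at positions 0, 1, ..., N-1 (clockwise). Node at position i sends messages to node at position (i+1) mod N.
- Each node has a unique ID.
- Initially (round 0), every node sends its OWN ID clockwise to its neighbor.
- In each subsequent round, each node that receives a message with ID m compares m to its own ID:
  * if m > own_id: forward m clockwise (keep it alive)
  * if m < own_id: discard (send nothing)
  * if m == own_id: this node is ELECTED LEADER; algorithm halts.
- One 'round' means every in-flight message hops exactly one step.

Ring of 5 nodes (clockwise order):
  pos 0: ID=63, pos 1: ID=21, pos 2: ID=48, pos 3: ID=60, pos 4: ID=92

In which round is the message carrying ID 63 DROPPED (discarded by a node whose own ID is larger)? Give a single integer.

Answer: 4

Derivation:
Round 1: pos1(id21) recv 63: fwd; pos2(id48) recv 21: drop; pos3(id60) recv 48: drop; pos4(id92) recv 60: drop; pos0(id63) recv 92: fwd
Round 2: pos2(id48) recv 63: fwd; pos1(id21) recv 92: fwd
Round 3: pos3(id60) recv 63: fwd; pos2(id48) recv 92: fwd
Round 4: pos4(id92) recv 63: drop; pos3(id60) recv 92: fwd
Round 5: pos4(id92) recv 92: ELECTED
Message ID 63 originates at pos 0; dropped at pos 4 in round 4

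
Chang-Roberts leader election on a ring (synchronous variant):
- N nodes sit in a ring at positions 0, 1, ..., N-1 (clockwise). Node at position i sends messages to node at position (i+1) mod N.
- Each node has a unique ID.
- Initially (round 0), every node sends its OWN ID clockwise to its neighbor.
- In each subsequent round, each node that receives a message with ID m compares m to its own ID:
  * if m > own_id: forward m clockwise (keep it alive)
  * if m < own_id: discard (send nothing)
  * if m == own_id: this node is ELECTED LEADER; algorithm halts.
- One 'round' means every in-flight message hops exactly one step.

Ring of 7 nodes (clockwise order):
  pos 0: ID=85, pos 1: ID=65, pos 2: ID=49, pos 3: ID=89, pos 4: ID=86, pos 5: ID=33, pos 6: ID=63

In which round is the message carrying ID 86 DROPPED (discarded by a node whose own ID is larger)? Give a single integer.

Answer: 6

Derivation:
Round 1: pos1(id65) recv 85: fwd; pos2(id49) recv 65: fwd; pos3(id89) recv 49: drop; pos4(id86) recv 89: fwd; pos5(id33) recv 86: fwd; pos6(id63) recv 33: drop; pos0(id85) recv 63: drop
Round 2: pos2(id49) recv 85: fwd; pos3(id89) recv 65: drop; pos5(id33) recv 89: fwd; pos6(id63) recv 86: fwd
Round 3: pos3(id89) recv 85: drop; pos6(id63) recv 89: fwd; pos0(id85) recv 86: fwd
Round 4: pos0(id85) recv 89: fwd; pos1(id65) recv 86: fwd
Round 5: pos1(id65) recv 89: fwd; pos2(id49) recv 86: fwd
Round 6: pos2(id49) recv 89: fwd; pos3(id89) recv 86: drop
Round 7: pos3(id89) recv 89: ELECTED
Message ID 86 originates at pos 4; dropped at pos 3 in round 6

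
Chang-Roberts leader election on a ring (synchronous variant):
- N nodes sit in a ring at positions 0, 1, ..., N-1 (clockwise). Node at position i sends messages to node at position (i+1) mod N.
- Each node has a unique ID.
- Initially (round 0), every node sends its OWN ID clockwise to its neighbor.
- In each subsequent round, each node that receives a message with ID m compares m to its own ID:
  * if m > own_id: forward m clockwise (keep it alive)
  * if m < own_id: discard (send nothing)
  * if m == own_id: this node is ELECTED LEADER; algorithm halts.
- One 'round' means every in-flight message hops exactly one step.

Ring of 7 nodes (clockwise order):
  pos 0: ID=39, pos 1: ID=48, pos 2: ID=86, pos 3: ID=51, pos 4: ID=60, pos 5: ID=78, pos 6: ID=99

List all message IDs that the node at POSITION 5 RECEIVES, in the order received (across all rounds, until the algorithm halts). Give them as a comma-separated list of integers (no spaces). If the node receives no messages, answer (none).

Answer: 60,86,99

Derivation:
Round 1: pos1(id48) recv 39: drop; pos2(id86) recv 48: drop; pos3(id51) recv 86: fwd; pos4(id60) recv 51: drop; pos5(id78) recv 60: drop; pos6(id99) recv 78: drop; pos0(id39) recv 99: fwd
Round 2: pos4(id60) recv 86: fwd; pos1(id48) recv 99: fwd
Round 3: pos5(id78) recv 86: fwd; pos2(id86) recv 99: fwd
Round 4: pos6(id99) recv 86: drop; pos3(id51) recv 99: fwd
Round 5: pos4(id60) recv 99: fwd
Round 6: pos5(id78) recv 99: fwd
Round 7: pos6(id99) recv 99: ELECTED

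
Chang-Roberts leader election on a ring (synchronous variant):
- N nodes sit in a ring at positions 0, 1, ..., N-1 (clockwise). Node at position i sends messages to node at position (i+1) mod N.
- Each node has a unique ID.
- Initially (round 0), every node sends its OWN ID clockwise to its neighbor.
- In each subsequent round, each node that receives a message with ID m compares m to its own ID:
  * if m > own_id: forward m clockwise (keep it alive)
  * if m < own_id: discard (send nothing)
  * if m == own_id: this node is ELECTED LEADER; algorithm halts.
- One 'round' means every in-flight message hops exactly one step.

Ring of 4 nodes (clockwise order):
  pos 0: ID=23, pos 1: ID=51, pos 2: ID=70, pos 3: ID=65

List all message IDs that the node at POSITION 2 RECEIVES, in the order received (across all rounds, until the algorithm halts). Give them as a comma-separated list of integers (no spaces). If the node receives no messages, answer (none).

Round 1: pos1(id51) recv 23: drop; pos2(id70) recv 51: drop; pos3(id65) recv 70: fwd; pos0(id23) recv 65: fwd
Round 2: pos0(id23) recv 70: fwd; pos1(id51) recv 65: fwd
Round 3: pos1(id51) recv 70: fwd; pos2(id70) recv 65: drop
Round 4: pos2(id70) recv 70: ELECTED

Answer: 51,65,70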